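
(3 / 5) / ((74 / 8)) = 12 / 185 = 0.06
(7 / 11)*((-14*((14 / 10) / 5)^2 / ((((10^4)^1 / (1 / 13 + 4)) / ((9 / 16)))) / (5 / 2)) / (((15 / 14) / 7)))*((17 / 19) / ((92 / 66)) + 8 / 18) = -10656293473 / 23434125000000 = -0.00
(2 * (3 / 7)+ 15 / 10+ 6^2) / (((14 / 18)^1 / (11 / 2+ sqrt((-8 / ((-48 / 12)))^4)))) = 468.51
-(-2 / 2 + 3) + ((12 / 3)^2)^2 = 254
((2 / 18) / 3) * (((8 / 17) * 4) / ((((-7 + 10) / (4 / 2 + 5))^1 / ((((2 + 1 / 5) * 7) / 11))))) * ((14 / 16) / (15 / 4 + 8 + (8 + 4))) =5488 / 654075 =0.01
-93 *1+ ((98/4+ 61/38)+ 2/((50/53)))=-30768/475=-64.77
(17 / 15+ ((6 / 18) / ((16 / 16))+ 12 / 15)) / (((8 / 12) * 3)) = 17 / 15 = 1.13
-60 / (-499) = 60 / 499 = 0.12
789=789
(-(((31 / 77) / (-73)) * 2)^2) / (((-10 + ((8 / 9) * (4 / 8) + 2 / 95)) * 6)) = 273885 / 128783832716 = 0.00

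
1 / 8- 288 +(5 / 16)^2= -287.78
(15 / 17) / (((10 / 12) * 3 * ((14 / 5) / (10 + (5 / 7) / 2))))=2175 / 1666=1.31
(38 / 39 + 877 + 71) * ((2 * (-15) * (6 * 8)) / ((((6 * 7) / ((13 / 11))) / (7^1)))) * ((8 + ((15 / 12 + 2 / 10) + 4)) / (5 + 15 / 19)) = -75663244 / 121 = -625316.07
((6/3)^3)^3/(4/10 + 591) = 0.87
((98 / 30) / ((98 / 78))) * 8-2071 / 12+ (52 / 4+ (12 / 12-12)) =-8987 / 60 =-149.78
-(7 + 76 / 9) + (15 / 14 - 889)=-113825 / 126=-903.37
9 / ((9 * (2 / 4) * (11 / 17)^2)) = 578 / 121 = 4.78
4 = 4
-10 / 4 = -5 / 2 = -2.50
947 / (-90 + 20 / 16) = -3788 / 355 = -10.67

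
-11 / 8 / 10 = -11 / 80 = -0.14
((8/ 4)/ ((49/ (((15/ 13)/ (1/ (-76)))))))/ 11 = -2280/ 7007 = -0.33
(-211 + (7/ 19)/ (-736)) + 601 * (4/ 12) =-447509/ 41952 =-10.67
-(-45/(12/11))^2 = -27225/16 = -1701.56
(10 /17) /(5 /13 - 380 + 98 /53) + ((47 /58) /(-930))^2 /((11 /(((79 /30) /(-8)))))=-52923842646819047 /33987341800466208000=-0.00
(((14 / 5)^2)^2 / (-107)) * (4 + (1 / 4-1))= -1.87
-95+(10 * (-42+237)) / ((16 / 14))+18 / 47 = 302987 / 188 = 1611.63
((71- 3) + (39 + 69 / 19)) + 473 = 11089 / 19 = 583.63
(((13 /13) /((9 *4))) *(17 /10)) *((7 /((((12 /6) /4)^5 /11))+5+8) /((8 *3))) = 42109 /8640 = 4.87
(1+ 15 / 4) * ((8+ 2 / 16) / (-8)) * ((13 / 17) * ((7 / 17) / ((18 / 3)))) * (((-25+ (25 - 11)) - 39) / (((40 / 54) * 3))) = 1685775 / 295936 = 5.70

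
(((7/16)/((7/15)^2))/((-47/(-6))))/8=675/21056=0.03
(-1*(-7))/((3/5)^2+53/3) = 525/1352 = 0.39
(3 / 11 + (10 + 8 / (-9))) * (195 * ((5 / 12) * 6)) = 301925 / 66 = 4574.62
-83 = -83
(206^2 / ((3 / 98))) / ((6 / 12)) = 8317456 / 3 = 2772485.33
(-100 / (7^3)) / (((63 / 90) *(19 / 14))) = -2000 / 6517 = -0.31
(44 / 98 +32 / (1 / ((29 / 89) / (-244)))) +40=10748910 / 266021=40.41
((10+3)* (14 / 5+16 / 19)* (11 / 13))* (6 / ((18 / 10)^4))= 951500 / 41553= 22.90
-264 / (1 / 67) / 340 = -4422 / 85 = -52.02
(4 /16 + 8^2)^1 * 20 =1285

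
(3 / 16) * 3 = 9 / 16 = 0.56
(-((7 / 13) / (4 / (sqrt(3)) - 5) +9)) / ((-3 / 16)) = 36256 / 767 - 448 * sqrt(3) / 2301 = 46.93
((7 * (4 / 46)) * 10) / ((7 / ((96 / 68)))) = 480 / 391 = 1.23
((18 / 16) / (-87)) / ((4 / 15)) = -45 / 928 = -0.05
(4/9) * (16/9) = 0.79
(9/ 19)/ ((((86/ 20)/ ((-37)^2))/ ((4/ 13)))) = 492840/ 10621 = 46.40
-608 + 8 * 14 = -496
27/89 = 0.30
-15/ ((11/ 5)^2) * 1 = -3.10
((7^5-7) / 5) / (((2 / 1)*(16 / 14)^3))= 36015 / 32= 1125.47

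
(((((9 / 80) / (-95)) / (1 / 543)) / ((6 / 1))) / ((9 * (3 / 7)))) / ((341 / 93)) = -1267 / 167200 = -0.01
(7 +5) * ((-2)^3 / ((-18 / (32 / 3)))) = 512 / 9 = 56.89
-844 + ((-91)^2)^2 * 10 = 685748766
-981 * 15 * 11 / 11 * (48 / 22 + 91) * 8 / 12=-10055250 / 11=-914113.64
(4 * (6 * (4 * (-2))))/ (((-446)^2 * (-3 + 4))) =-48/ 49729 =-0.00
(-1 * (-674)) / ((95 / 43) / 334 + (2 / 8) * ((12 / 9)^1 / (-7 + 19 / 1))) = 174239784 / 8891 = 19597.32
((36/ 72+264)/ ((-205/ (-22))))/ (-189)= -5819/ 38745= -0.15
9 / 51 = 3 / 17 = 0.18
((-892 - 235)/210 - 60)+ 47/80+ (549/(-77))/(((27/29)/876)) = -125168639/18480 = -6773.19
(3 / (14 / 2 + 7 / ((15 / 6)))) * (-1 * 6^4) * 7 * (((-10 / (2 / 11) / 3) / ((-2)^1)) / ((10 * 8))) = -4455 / 14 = -318.21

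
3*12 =36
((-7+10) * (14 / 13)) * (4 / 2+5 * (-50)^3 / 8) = -3281166 / 13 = -252397.38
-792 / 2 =-396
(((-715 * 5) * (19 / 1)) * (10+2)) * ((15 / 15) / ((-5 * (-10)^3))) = -8151 / 50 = -163.02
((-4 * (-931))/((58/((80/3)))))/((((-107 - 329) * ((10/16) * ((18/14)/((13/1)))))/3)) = -5422144/28449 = -190.59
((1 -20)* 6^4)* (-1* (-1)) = -24624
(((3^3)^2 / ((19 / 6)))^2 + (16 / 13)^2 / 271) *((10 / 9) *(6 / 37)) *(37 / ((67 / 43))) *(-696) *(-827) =144579109132579273600 / 1107740413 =130517138704.93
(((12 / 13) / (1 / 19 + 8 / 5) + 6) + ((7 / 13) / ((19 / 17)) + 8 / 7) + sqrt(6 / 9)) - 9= -221726 / 271453 + sqrt(6) / 3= -0.00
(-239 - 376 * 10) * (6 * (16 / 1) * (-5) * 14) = 26873280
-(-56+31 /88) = 4897 /88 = 55.65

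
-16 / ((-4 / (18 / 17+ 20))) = 1432 / 17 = 84.24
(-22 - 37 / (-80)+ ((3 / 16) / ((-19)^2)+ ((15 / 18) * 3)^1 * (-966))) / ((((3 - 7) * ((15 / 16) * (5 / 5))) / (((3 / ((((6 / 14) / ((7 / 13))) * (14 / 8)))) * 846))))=1183932.06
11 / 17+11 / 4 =231 / 68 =3.40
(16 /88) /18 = 1 /99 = 0.01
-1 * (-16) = 16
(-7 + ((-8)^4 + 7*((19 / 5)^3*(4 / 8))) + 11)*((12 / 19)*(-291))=-1873480698 / 2375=-788833.98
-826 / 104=-413 / 52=-7.94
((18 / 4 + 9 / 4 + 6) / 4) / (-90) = -17 / 480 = -0.04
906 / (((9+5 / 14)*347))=12684 / 45457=0.28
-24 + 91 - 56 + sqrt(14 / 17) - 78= -67 + sqrt(238) / 17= -66.09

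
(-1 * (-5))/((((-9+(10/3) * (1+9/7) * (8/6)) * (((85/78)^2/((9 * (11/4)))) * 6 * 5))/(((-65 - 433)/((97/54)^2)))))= -2295993055356/4962541825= -462.66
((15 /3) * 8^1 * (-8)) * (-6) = 1920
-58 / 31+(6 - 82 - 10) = -2724 / 31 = -87.87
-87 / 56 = -1.55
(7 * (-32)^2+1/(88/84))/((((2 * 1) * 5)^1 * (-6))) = -157717/1320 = -119.48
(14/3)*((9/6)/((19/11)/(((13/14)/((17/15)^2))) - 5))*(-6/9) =150150/84001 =1.79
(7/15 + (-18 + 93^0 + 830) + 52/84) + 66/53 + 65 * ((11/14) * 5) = 3972253/3710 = 1070.69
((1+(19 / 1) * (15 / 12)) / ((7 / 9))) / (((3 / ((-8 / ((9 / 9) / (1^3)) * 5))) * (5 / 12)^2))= -85536 / 35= -2443.89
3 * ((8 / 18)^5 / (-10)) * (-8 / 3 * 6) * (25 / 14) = 20480 / 137781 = 0.15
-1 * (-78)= 78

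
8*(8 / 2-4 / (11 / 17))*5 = -960 / 11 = -87.27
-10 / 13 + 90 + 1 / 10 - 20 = 9013 / 130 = 69.33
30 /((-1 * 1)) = -30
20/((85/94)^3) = 3322336/122825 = 27.05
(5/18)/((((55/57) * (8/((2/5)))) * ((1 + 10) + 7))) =19/23760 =0.00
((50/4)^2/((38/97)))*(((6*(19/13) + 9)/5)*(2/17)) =2800875/16796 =166.76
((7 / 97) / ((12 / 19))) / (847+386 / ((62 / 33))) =4123 / 37976664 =0.00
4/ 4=1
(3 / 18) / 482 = 1 / 2892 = 0.00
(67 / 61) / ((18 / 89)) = 5963 / 1098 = 5.43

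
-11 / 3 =-3.67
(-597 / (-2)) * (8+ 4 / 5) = 13134 / 5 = 2626.80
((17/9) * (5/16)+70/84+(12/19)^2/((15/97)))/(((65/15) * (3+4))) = 1040489/7884240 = 0.13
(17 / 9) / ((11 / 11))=17 / 9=1.89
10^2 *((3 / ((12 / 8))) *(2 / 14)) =200 / 7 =28.57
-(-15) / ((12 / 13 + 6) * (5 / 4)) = 26 / 15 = 1.73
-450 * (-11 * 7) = 34650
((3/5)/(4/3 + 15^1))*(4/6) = 6/245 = 0.02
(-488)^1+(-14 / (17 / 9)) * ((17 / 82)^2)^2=-11032080463 / 22606088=-488.01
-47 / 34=-1.38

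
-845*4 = -3380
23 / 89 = 0.26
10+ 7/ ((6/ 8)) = 58/ 3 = 19.33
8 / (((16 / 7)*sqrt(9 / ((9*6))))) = 7*sqrt(6) / 2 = 8.57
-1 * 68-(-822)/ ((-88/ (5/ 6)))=-6669/ 88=-75.78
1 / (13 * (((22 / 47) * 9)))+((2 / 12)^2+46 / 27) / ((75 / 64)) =866287 / 579150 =1.50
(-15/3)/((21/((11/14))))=-0.19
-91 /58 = -1.57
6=6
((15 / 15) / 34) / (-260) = -0.00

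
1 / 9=0.11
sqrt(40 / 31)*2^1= 4*sqrt(310) / 31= 2.27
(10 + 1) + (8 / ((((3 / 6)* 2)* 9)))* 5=139 / 9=15.44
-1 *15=-15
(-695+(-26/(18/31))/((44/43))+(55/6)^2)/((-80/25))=648185/3168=204.60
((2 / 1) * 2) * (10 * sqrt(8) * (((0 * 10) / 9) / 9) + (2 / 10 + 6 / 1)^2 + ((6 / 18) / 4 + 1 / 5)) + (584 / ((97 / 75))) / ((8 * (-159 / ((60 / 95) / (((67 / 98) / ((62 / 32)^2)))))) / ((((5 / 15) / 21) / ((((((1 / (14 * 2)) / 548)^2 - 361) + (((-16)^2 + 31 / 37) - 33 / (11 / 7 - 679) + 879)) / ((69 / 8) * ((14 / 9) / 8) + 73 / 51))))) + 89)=313544694595354105870734536927 / 2024263062367007406337157325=154.89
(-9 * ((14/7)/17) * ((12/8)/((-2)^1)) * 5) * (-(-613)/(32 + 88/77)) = 73.44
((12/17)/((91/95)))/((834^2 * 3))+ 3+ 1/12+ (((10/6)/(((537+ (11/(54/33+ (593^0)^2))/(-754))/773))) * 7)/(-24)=7528896029627918/3158650523489643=2.38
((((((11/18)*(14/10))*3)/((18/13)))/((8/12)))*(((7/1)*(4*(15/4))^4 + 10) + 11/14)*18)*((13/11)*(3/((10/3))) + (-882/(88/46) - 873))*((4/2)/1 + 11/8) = -63836396836407/800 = -79795496045.51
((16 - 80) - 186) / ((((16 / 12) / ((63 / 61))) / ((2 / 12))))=-7875 / 244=-32.27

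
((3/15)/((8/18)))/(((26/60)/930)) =12555/13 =965.77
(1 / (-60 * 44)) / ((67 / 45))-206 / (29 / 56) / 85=-136039907 / 29067280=-4.68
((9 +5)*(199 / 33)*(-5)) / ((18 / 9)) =-6965 / 33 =-211.06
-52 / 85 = -0.61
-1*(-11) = 11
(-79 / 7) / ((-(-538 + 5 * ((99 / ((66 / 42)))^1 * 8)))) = 79 / 13874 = 0.01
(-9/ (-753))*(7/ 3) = 7/ 251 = 0.03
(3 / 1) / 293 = 3 / 293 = 0.01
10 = 10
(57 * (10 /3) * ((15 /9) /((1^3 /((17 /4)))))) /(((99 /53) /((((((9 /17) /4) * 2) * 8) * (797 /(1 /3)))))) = 3648086.36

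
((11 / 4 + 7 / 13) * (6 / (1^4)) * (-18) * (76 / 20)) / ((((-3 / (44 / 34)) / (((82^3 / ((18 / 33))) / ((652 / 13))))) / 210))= 6827900639868 / 2771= 2464056528.28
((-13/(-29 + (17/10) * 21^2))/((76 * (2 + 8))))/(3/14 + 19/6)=-273/38888972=-0.00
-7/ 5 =-1.40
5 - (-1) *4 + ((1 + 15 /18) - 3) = 47 /6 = 7.83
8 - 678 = -670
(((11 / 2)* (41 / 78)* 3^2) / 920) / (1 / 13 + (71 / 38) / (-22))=-94259 / 26680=-3.53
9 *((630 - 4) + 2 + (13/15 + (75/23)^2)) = 15223296/2645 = 5755.50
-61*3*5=-915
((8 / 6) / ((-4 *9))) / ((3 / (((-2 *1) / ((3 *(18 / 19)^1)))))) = 19 / 2187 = 0.01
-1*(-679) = 679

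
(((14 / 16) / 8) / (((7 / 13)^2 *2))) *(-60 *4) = -2535 / 56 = -45.27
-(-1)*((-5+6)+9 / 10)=19 / 10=1.90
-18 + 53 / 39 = -649 / 39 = -16.64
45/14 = 3.21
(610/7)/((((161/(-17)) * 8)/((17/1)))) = -88145/4508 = -19.55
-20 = -20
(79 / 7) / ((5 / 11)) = 869 / 35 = 24.83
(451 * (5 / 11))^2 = 42025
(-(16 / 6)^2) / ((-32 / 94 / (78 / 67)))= 24.32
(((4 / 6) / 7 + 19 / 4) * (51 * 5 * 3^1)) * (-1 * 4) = -103785 / 7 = -14826.43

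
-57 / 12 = -19 / 4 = -4.75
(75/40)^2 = 225/64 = 3.52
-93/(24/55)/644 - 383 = -1974921/5152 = -383.33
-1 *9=-9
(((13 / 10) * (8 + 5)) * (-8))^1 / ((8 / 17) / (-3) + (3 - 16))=34476 / 3355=10.28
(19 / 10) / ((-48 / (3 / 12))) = -19 / 1920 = -0.01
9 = 9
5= 5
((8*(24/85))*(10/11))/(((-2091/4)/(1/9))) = -512/1173051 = -0.00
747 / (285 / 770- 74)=-115038 / 11339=-10.15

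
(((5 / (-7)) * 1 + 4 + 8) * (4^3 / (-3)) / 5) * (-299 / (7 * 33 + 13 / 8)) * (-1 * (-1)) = 12093952 / 195405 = 61.89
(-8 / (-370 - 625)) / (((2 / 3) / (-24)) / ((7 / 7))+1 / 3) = 288 / 10945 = 0.03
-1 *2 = -2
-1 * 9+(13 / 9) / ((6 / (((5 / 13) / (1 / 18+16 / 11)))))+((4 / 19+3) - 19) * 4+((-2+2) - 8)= -1365086 / 17043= -80.10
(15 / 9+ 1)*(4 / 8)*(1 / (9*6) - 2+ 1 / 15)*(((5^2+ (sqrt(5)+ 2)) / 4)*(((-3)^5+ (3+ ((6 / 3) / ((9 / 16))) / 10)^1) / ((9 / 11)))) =30664304*sqrt(5) / 164025+ 30664304 / 6075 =5465.65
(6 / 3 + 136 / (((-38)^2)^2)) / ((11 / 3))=142173 / 260642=0.55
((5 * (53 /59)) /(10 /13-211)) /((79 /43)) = -148135 /12738513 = -0.01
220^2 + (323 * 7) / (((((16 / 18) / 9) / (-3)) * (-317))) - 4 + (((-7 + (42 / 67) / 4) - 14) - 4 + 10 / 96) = 49534014121 / 1019472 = 48587.91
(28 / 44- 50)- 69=-1302 / 11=-118.36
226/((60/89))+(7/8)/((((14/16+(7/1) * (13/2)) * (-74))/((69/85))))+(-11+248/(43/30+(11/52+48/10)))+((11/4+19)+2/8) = 967083330562/2513776485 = 384.71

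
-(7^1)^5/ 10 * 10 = -16807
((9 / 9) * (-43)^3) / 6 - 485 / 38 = -756044 / 57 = -13263.93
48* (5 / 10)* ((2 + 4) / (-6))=-24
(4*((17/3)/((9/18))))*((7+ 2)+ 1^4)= 1360/3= 453.33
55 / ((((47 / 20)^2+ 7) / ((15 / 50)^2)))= 1980 / 5009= 0.40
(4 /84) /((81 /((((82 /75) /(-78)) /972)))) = -41 /4836113100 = -0.00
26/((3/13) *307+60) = 338/1701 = 0.20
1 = 1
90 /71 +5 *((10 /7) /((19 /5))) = 29720 /9443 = 3.15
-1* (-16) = 16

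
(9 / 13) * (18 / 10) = 81 / 65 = 1.25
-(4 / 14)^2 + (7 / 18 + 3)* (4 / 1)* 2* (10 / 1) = 119524 / 441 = 271.03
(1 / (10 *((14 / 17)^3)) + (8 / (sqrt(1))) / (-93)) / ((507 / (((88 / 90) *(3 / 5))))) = 2611279 / 24259189500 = 0.00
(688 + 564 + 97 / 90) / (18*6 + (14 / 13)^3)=247771069 / 21601800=11.47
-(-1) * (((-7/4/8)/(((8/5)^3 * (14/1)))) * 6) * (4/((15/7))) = -175/4096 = -0.04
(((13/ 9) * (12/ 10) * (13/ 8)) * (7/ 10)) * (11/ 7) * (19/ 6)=35321/ 3600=9.81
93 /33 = 31 /11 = 2.82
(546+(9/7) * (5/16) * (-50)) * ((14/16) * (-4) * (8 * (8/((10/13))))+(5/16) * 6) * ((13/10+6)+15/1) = -76006522329/22400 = -3393148.32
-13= -13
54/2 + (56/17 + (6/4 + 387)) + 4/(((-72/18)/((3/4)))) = 28427/68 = 418.04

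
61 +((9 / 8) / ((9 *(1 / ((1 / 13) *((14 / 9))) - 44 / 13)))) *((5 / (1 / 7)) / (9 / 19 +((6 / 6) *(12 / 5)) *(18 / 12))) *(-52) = 3486172 / 70047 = 49.77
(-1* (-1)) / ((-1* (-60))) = 1 / 60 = 0.02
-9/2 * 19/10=-171/20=-8.55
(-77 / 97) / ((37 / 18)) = -1386 / 3589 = -0.39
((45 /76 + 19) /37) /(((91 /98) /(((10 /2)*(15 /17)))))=781725 /310726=2.52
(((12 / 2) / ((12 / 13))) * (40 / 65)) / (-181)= -4 / 181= -0.02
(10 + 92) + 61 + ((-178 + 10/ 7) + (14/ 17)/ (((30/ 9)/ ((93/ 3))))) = -3518/ 595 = -5.91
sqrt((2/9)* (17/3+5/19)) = 26* sqrt(57)/171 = 1.15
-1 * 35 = -35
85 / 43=1.98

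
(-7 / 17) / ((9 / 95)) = -665 / 153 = -4.35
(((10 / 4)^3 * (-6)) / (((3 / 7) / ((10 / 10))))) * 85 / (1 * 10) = -14875 / 8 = -1859.38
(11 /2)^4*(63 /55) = 83853 /80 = 1048.16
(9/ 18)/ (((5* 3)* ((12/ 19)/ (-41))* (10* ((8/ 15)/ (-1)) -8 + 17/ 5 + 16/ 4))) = 779/ 2136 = 0.36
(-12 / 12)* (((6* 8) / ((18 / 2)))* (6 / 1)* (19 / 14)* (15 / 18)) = -760 / 21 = -36.19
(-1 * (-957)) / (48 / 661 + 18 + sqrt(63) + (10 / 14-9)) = 200519318076 / 701865529-61465609359 * sqrt(7) / 701865529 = 53.99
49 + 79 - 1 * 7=121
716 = 716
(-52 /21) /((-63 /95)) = 3.73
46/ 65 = 0.71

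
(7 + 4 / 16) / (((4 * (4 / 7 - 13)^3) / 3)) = -343 / 121104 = -0.00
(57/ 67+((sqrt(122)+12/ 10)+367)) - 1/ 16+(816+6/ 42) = 1196.18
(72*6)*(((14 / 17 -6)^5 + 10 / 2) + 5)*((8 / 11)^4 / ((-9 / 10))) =10347716145315840 / 20788126337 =497770.51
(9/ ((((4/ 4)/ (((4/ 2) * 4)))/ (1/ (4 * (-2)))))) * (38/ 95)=-18/ 5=-3.60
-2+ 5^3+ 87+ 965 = 1175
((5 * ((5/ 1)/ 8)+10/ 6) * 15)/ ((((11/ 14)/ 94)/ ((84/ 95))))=1589070/ 209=7603.21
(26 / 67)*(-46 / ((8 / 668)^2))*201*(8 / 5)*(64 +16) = -3202103424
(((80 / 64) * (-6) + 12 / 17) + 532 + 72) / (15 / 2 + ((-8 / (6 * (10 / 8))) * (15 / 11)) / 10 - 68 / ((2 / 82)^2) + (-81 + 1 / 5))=-1116775 / 213893303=-0.01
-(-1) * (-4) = -4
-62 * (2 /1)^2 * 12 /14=-1488 /7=-212.57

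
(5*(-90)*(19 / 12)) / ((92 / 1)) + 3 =-873 / 184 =-4.74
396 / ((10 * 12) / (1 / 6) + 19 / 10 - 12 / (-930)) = 122760 / 223793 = 0.55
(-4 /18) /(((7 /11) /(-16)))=352 /63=5.59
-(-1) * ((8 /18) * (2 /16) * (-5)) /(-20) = 1 /72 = 0.01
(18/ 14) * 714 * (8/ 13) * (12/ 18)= 376.62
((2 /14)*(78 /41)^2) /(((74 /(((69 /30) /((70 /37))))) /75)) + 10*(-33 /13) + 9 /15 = -258571233 /10707970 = -24.15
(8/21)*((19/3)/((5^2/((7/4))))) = 38/225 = 0.17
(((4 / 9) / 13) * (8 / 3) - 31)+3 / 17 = -183380 / 5967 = -30.73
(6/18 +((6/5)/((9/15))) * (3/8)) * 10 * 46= 498.33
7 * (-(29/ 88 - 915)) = 563437/ 88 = 6402.69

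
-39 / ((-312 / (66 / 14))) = 33 / 56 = 0.59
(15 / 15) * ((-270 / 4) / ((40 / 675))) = -18225 / 16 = -1139.06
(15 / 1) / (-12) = -5 / 4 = -1.25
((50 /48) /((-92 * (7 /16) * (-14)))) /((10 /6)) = 5 /4508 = 0.00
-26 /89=-0.29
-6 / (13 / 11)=-66 / 13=-5.08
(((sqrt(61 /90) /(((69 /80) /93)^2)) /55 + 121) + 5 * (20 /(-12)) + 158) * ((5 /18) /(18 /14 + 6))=2152640 * sqrt(610) /8012763 + 14210 /1377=16.95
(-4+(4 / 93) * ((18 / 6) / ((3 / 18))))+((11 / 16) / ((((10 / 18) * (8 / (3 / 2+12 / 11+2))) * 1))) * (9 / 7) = -642389 / 277760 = -2.31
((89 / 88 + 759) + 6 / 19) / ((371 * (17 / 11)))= 1271267 / 958664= 1.33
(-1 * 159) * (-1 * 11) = 1749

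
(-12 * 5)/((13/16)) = -960/13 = -73.85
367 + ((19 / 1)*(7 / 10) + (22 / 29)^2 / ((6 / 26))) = 9657889 / 25230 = 382.79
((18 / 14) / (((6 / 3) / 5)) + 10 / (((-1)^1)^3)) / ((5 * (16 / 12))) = -1.02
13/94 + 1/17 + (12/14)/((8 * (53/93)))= 456651/1185716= 0.39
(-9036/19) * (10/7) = -90360/133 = -679.40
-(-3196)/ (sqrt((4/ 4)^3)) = 3196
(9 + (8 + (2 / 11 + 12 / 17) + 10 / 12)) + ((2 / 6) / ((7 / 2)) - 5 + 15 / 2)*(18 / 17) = 168617 / 7854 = 21.47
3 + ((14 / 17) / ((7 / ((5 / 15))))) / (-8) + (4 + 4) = 2243 / 204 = 11.00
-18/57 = -0.32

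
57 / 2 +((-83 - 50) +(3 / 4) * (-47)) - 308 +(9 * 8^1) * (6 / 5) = -7227 / 20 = -361.35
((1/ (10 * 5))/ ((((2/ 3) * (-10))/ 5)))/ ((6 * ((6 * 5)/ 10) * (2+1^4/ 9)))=-0.00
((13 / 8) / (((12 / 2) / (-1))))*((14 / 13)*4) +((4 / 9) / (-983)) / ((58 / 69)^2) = -1.17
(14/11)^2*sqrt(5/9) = 196*sqrt(5)/363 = 1.21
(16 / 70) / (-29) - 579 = -587693 / 1015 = -579.01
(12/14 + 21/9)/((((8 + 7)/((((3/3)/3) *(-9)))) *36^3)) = -67/4898880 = -0.00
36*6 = 216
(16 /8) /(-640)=-1 /320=-0.00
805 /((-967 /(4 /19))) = -3220 /18373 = -0.18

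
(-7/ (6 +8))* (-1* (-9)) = -9/ 2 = -4.50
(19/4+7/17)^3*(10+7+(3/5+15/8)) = 33686726229/12577280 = 2678.38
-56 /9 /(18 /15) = -140 /27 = -5.19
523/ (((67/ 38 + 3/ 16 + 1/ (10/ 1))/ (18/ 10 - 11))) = -7313632/ 3117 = -2346.37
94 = 94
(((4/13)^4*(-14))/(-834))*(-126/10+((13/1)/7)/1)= -96256/59549685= -0.00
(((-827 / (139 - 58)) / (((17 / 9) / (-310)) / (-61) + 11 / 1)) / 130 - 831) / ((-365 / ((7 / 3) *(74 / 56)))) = 3367386856201 / 479689976610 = 7.02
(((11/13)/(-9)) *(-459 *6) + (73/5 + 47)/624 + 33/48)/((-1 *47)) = -810293/146640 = -5.53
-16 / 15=-1.07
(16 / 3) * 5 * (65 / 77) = 5200 / 231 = 22.51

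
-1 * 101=-101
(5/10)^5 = 1/32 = 0.03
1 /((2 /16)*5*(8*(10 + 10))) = 1 /100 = 0.01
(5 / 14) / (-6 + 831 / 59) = 295 / 6678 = 0.04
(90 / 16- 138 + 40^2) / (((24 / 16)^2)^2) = 23482 / 81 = 289.90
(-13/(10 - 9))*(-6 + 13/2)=-13/2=-6.50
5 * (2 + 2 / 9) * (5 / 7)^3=12500 / 3087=4.05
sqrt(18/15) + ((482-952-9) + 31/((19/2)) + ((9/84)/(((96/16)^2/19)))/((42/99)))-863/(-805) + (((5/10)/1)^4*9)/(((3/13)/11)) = -1533921117/3426080 + sqrt(30)/5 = -446.62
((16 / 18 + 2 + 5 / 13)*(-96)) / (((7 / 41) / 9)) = -1507488 / 91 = -16565.80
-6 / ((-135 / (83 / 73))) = 0.05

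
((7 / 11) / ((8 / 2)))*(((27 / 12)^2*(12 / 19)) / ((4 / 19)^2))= 32319 / 2816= 11.48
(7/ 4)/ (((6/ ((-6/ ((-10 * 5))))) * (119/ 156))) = 39/ 850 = 0.05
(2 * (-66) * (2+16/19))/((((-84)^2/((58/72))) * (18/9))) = -319/14896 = -0.02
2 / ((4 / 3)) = 3 / 2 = 1.50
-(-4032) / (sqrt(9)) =1344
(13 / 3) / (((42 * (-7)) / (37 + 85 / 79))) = -19552 / 34839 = -0.56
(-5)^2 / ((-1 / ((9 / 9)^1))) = -25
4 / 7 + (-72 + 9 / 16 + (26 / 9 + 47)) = -21145 / 1008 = -20.98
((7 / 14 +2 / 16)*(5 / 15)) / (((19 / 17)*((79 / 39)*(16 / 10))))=5525 / 96064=0.06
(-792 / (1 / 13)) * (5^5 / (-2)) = 16087500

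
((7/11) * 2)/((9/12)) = 56/33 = 1.70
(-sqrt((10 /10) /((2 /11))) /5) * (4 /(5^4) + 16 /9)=-5018 * sqrt(22) /28125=-0.84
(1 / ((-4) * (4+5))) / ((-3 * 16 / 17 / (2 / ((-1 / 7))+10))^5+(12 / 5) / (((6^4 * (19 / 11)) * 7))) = -2832614715 / 17886732667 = -0.16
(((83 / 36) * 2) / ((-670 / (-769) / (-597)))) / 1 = -12701573 / 4020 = -3159.60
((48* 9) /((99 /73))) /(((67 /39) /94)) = 12845664 /737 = 17429.67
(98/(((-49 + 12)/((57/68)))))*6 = -8379/629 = -13.32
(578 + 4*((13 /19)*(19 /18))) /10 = 58.09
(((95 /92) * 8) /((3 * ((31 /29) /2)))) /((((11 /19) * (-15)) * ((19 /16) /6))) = -70528 /23529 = -3.00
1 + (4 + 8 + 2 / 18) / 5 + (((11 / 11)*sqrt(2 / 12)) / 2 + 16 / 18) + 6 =sqrt(6) / 12 + 464 / 45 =10.52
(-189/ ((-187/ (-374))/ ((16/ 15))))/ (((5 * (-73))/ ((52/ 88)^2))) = 85176/ 220825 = 0.39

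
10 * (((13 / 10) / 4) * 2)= 13 / 2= 6.50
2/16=1/8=0.12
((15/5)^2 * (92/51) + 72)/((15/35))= 205.88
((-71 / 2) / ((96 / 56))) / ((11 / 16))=-994 / 33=-30.12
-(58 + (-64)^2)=-4154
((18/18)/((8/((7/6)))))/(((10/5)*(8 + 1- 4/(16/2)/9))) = 3/368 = 0.01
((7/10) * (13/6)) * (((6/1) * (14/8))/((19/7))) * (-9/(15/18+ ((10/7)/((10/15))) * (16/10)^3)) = -4213755/766916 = -5.49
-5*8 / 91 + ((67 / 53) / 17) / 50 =-1795903 / 4099550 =-0.44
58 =58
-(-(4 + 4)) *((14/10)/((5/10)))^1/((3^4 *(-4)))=-28/405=-0.07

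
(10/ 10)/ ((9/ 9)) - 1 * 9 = -8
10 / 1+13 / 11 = 11.18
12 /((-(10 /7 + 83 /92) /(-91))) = 703248 /1501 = 468.52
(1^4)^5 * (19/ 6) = 19/ 6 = 3.17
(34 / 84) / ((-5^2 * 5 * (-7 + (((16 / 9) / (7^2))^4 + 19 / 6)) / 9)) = 16209796869 / 2132170029625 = 0.01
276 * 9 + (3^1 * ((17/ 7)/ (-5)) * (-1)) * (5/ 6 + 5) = 4985/ 2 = 2492.50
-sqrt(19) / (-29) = sqrt(19) / 29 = 0.15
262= 262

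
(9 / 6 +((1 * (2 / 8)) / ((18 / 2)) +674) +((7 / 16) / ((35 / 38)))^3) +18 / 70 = 2725196917 / 4032000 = 675.89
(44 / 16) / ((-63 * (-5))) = 11 / 1260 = 0.01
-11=-11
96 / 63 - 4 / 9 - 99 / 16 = -5149 / 1008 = -5.11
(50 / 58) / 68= 25 / 1972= 0.01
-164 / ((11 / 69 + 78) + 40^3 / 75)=-11316 / 64273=-0.18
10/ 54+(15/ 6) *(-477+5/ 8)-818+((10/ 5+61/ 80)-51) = -2221549/ 1080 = -2056.99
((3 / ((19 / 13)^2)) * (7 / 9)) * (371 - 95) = 108836 / 361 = 301.48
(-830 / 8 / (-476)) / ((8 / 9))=3735 / 15232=0.25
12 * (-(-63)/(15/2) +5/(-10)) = 94.80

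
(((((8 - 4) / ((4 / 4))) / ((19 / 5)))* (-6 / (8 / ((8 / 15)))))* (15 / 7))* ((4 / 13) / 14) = -240 / 12103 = -0.02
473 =473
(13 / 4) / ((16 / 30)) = 195 / 32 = 6.09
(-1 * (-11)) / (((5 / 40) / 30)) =2640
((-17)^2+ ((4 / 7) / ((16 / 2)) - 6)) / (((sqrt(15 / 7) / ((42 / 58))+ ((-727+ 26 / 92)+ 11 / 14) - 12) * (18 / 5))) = -126339957835 / 1185659775136 - 101327305 * sqrt(105) / 3556979325408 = -0.11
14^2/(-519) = -196/519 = -0.38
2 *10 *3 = 60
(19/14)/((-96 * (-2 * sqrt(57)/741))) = 247 * sqrt(57)/2688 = 0.69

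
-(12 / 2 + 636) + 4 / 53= -34022 / 53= -641.92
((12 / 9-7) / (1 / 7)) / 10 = -119 / 30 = -3.97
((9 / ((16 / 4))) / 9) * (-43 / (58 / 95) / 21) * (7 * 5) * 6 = -176.08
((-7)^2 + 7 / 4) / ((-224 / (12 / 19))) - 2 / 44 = -1261 / 6688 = -0.19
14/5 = 2.80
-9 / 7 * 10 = -90 / 7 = -12.86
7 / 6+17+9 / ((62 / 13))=1865 / 93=20.05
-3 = -3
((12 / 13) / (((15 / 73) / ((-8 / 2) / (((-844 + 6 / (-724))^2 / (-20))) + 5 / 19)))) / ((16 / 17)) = 115895785407217 / 92229001657468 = 1.26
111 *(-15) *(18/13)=-29970/13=-2305.38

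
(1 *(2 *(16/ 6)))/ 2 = 8/ 3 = 2.67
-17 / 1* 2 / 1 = -34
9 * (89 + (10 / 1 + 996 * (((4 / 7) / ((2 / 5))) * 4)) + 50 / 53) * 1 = 19337391 / 371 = 52122.35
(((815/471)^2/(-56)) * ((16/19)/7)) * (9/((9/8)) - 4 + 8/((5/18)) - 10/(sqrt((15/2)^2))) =-125405680/619601913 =-0.20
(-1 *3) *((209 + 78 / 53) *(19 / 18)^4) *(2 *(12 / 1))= -1453730755 / 77274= -18812.68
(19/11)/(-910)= -0.00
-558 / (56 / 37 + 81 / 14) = -289044 / 3781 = -76.45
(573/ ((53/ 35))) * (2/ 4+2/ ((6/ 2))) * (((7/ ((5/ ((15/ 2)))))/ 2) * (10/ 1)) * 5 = 24567375/ 212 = 115883.84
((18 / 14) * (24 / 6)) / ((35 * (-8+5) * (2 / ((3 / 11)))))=-18 / 2695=-0.01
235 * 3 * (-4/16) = -705/4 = -176.25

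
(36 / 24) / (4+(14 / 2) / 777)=333 / 890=0.37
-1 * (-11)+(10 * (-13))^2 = 16911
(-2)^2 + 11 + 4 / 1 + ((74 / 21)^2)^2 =33681715 / 194481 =173.19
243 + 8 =251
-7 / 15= -0.47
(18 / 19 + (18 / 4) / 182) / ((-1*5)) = -6723 / 34580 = -0.19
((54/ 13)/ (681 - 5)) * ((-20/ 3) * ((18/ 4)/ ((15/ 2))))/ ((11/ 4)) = -216/ 24167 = -0.01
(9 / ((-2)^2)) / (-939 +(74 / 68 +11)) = -51 / 21010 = -0.00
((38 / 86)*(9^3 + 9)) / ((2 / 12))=84132 / 43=1956.56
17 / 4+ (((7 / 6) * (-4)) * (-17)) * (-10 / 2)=-4709 / 12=-392.42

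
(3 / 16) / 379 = 3 / 6064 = 0.00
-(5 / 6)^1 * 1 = -5 / 6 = -0.83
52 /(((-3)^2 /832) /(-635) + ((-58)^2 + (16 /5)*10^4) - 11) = 27472640 /18677696951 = 0.00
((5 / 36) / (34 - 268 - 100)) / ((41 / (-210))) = 175 / 82164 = 0.00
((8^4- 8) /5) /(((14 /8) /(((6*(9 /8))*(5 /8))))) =1971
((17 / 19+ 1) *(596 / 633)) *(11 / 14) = 39336 / 28063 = 1.40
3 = 3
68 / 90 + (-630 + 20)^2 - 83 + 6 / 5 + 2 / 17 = 284594591 / 765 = 372019.07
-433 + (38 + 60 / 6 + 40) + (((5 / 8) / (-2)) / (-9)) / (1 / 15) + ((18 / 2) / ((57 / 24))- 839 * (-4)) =2749963 / 912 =3015.31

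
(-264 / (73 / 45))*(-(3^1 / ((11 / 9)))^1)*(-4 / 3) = -38880 / 73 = -532.60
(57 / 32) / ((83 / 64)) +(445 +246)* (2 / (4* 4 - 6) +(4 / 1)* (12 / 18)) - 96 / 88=27131839 / 13695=1981.15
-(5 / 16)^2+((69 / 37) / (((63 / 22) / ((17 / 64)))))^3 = -1421549302699 / 15371384684544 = -0.09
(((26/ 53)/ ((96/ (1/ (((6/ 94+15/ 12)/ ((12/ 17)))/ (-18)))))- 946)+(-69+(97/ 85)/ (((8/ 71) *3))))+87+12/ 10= -379414603/ 410856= -923.47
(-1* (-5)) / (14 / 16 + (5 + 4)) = 40 / 79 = 0.51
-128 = -128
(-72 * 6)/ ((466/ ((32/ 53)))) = -6912/ 12349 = -0.56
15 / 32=0.47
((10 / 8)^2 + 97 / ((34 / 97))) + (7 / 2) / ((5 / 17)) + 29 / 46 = 9097107 / 31280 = 290.83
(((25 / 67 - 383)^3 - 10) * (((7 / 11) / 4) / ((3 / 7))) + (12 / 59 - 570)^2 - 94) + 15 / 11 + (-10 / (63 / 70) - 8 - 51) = -4243375609628630197 / 207297288594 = -20470000.54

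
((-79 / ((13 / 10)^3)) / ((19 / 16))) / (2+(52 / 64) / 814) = -16462336000 / 1087864323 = -15.13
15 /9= 1.67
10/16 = 5/8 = 0.62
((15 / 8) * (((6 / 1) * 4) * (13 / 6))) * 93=18135 / 2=9067.50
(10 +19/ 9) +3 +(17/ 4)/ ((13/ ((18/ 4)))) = 15521/ 936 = 16.58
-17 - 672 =-689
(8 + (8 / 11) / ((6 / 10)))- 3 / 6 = 575 / 66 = 8.71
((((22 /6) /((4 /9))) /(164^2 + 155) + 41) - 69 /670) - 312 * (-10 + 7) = 976.90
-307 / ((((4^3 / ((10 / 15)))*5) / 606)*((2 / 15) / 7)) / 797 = -651147 / 25504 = -25.53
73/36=2.03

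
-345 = -345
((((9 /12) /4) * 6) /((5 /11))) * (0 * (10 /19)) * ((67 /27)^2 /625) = 0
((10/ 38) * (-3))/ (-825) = 1/ 1045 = 0.00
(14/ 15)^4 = 38416/ 50625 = 0.76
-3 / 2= -1.50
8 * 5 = 40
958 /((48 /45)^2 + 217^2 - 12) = 215550 /10592581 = 0.02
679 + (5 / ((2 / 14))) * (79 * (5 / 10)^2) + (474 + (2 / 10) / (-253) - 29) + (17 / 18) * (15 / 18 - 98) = 1723.48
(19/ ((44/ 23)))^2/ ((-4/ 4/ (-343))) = 65502367/ 1936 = 33833.87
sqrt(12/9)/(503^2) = 2 * sqrt(3)/759027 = 0.00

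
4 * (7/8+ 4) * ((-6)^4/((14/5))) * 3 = 189540/7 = 27077.14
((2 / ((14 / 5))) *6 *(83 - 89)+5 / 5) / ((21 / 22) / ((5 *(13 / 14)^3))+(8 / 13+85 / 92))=-1923209860 / 138339593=-13.90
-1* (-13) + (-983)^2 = 966302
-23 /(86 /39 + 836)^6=-80931106503 /1220364381449345663881000000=-0.00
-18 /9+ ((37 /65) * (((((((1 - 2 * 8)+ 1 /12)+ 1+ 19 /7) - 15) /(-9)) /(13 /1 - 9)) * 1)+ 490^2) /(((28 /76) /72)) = 896688573083 /19110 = 46922478.97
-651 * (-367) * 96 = 22936032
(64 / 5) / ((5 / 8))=512 / 25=20.48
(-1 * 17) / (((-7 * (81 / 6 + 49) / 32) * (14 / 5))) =544 / 1225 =0.44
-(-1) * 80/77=80/77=1.04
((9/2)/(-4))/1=-9/8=-1.12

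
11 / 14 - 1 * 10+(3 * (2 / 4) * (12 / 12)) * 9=30 / 7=4.29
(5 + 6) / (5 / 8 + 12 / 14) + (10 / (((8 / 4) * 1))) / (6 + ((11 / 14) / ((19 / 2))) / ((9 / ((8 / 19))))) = 93550681 / 11333318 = 8.25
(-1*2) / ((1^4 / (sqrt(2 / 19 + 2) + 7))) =-14 - 4*sqrt(190) / 19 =-16.90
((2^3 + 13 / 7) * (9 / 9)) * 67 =660.43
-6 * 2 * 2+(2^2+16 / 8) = -18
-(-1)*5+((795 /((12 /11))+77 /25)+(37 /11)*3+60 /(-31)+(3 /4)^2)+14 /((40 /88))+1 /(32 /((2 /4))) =423583953 /545600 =776.36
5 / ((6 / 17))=85 / 6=14.17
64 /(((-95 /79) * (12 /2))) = -2528 /285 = -8.87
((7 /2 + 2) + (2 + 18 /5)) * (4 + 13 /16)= 8547 /160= 53.42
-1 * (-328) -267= 61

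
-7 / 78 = -0.09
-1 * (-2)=2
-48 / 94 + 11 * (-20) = -10364 / 47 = -220.51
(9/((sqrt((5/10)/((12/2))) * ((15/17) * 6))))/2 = 17 * sqrt(3)/10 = 2.94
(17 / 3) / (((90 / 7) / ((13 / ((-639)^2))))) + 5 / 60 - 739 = -162926200721 / 220493340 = -738.92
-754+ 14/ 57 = -42964/ 57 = -753.75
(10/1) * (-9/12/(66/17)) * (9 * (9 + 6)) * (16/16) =-11475/44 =-260.80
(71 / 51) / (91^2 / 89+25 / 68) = 25276 / 1695999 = 0.01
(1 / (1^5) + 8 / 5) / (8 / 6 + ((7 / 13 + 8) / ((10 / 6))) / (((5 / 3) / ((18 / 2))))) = 2535 / 28273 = 0.09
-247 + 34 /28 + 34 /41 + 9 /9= -140031 /574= -243.96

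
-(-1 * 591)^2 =-349281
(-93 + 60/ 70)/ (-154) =645/ 1078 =0.60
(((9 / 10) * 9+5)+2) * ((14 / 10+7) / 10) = 3171 / 250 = 12.68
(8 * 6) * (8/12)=32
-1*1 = -1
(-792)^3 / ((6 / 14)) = -1159183872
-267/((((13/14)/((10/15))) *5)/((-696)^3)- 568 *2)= 840186611712/3574726557761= 0.24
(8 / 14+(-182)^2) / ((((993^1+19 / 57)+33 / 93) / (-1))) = -21564096 / 646891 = -33.33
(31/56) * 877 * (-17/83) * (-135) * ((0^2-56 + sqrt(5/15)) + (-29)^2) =20798055 * sqrt(3)/4648 + 48979419525/4648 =10545491.14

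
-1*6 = -6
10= 10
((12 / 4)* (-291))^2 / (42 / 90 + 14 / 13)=148615155 / 301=493738.06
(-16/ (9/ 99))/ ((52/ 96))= -4224/ 13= -324.92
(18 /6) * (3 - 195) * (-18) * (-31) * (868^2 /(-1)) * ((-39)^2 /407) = 368320038008832 /407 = 904963238350.94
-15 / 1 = -15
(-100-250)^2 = 122500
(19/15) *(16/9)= 304/135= 2.25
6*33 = 198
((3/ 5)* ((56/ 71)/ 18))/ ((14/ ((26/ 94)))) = 0.00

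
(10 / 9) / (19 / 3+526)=10 / 4791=0.00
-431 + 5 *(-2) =-441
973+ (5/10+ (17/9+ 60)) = 18637/18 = 1035.39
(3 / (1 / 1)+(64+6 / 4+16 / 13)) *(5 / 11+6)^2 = 9139333 / 3146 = 2905.06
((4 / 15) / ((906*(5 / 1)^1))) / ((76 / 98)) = 49 / 645525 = 0.00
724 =724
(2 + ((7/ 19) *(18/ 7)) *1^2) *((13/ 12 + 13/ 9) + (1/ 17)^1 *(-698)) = -330134/ 2907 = -113.57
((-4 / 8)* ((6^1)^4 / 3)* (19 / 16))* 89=-45657 / 2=-22828.50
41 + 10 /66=1358 /33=41.15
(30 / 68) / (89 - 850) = -15 / 25874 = -0.00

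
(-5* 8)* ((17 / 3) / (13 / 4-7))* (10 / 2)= 2720 / 9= 302.22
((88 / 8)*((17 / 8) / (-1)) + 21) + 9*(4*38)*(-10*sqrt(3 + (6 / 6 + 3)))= -13680*sqrt(7) - 19 / 8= -36196.25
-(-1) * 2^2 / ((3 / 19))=76 / 3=25.33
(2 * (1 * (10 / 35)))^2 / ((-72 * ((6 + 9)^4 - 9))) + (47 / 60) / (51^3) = 0.00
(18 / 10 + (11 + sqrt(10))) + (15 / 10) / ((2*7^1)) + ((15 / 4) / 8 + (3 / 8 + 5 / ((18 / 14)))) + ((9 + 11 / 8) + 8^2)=95.18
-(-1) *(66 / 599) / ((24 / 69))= 759 / 2396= 0.32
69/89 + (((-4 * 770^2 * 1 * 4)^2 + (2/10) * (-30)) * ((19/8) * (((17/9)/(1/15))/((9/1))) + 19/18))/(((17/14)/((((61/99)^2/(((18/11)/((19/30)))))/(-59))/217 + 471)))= 21413729784420054532329983556719/71898173412120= 297834128019868511.72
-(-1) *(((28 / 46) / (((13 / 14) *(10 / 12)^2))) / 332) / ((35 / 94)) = 23688 / 3102125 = 0.01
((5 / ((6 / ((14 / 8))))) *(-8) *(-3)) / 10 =3.50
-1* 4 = -4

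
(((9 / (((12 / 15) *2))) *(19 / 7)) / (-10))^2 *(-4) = -29241 / 3136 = -9.32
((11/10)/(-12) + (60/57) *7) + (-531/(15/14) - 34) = -1190897/2280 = -522.32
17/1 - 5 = 12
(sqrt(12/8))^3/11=3 * sqrt(6)/44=0.17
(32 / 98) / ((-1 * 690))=-8 / 16905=-0.00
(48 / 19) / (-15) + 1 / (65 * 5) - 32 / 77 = -276217 / 475475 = -0.58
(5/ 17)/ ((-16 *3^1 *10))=-1/ 1632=-0.00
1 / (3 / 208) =208 / 3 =69.33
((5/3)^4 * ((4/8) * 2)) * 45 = 3125/9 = 347.22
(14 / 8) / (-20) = -7 / 80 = -0.09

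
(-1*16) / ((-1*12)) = 4 / 3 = 1.33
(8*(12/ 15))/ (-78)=-16/ 195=-0.08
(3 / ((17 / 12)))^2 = 1296 / 289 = 4.48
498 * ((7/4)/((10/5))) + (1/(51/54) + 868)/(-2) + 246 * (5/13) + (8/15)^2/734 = 95.84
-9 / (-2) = 4.50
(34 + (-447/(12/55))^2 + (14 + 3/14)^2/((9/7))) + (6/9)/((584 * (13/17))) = 4015359691627/956592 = 4197567.71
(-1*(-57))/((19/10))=30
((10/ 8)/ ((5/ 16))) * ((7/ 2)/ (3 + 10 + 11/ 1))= 7/ 12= 0.58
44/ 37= 1.19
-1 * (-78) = 78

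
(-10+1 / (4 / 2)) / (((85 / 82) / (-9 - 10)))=14801 / 85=174.13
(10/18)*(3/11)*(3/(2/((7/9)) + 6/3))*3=105/352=0.30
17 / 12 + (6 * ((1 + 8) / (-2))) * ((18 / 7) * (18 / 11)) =-103667 / 924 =-112.19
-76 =-76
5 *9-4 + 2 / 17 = 699 / 17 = 41.12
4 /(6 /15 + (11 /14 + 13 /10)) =140 /87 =1.61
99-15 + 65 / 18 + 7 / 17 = 26935 / 306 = 88.02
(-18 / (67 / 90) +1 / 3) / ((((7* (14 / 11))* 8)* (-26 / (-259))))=-1950751 / 585312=-3.33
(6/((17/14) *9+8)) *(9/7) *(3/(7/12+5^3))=0.01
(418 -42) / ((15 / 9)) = 1128 / 5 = 225.60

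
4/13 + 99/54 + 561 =43925/78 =563.14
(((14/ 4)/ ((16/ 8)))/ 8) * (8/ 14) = 1/ 8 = 0.12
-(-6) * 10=60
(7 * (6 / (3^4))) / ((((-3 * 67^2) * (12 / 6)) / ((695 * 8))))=-38920 / 363609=-0.11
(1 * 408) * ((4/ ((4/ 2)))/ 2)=408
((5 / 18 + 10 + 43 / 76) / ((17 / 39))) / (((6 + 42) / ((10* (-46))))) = -11088415 / 46512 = -238.40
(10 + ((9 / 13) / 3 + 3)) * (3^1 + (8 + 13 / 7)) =15480 / 91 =170.11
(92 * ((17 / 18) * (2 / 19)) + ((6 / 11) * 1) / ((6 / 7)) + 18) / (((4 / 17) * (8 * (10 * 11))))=888403 / 6621120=0.13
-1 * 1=-1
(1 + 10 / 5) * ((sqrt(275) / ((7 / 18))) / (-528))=-0.24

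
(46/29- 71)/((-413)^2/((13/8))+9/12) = -104676/158289163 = -0.00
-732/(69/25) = -6100/23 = -265.22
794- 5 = 789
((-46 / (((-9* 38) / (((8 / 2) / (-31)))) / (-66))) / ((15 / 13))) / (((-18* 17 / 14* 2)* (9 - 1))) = -23023 / 8110530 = -0.00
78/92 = 39/46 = 0.85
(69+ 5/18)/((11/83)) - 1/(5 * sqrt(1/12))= 103501/198 - 2 * sqrt(3)/5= 522.04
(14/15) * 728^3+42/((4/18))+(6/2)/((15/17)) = 5401599814/15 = 360106654.27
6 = 6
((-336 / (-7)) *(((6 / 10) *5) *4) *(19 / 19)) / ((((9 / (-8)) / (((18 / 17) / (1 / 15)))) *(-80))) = 1728 / 17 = 101.65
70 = 70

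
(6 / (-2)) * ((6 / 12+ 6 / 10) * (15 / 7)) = -99 / 14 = -7.07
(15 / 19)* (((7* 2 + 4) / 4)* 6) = 405 / 19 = 21.32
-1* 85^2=-7225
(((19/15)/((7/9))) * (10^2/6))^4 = 1303210000/2401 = 542778.01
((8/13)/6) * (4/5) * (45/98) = 24/637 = 0.04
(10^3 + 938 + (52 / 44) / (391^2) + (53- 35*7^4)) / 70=-137972656391 / 117718370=-1172.06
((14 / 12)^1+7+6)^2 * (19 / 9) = 137275 / 324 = 423.69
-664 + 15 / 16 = -10609 / 16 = -663.06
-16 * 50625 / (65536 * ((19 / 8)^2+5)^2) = -5625 / 51529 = -0.11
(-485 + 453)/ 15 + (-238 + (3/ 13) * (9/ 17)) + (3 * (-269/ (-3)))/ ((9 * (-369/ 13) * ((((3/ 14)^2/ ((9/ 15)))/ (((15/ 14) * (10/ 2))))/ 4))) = -1962741959/ 3669705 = -534.85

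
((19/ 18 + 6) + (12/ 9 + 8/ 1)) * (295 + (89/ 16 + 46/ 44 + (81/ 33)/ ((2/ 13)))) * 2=1498895/ 144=10408.99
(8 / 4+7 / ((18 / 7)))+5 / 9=95 / 18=5.28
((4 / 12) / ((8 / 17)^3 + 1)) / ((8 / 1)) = 4913 / 130200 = 0.04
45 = 45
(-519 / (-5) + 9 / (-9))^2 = 264196 / 25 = 10567.84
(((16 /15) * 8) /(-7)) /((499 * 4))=-32 /52395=-0.00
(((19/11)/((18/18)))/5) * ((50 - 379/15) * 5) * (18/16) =21147/440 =48.06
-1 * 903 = -903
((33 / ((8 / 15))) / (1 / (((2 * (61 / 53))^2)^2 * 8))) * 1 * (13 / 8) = 178195973670 / 7890481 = 22583.66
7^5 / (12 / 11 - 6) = -184877 / 54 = -3423.65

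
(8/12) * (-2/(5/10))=-2.67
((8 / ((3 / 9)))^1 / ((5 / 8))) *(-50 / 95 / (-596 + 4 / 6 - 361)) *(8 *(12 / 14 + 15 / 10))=152064 / 381577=0.40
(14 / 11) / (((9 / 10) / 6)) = 280 / 33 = 8.48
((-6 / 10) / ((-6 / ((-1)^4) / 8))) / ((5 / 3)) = 12 / 25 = 0.48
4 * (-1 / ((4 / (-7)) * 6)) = 7 / 6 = 1.17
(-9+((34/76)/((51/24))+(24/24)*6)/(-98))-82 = -84780/931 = -91.06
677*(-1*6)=-4062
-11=-11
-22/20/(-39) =11/390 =0.03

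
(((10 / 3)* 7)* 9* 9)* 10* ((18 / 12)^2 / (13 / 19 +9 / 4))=3231900 / 223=14492.83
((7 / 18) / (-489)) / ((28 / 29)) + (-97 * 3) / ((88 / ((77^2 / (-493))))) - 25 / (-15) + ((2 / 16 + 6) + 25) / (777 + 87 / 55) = 1141763440217 / 27529064784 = 41.47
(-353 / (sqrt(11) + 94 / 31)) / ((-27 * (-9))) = 1028642 / 421605-339233 * sqrt(11) / 421605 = -0.23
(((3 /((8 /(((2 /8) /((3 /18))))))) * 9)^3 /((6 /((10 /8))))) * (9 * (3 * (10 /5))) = 23914845 /16384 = 1459.65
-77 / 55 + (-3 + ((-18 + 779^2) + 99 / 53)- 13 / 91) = 606820.33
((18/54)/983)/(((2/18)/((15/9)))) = 5/983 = 0.01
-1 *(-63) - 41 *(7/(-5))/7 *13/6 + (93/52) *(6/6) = 64393/780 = 82.56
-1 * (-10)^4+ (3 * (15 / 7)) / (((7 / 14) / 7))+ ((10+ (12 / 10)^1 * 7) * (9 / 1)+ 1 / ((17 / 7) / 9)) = -827959 / 85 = -9740.69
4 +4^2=20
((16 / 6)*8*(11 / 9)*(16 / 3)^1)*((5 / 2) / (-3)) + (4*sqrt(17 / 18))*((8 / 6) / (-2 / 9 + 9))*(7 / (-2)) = -28160 / 243 -28*sqrt(34) / 79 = -117.95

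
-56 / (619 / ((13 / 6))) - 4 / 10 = -5534 / 9285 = -0.60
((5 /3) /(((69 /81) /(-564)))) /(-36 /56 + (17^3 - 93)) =-355320 /1551833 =-0.23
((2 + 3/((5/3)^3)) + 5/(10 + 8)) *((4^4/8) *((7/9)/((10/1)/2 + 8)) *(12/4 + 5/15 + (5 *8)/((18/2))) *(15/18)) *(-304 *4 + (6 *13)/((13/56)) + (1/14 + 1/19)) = -86280958456/2700945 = -31944.73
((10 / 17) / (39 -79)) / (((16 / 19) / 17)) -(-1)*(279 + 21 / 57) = 339351 / 1216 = 279.07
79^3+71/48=23665943/48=493040.48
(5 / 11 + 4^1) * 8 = 392 / 11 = 35.64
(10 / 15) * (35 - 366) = -662 / 3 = -220.67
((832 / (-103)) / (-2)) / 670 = 208 / 34505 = 0.01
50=50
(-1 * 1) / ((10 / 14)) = -7 / 5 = -1.40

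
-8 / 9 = -0.89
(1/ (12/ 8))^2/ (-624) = -1/ 1404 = -0.00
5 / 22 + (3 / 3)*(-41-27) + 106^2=245701 / 22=11168.23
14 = 14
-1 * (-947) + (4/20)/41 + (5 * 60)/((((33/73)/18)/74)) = 1995473496/2255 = 884910.64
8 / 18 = 4 / 9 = 0.44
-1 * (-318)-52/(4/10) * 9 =-852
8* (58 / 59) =464 / 59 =7.86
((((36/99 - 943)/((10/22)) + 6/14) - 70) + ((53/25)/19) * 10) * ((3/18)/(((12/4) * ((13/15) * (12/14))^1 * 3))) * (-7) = 2493050/6669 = 373.83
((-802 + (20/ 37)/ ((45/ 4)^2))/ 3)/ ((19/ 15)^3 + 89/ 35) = -1051566775/ 17996652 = -58.43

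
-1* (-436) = 436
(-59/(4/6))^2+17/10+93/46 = 3604547/460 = 7835.97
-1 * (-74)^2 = -5476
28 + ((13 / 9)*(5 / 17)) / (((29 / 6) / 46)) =47392 / 1479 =32.04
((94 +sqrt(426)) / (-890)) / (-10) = sqrt(426) / 8900 +47 / 4450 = 0.01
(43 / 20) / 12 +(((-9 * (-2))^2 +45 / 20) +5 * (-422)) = -428057 / 240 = -1783.57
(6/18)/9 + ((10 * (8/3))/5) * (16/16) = 145/27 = 5.37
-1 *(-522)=522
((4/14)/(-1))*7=-2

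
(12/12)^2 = 1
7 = 7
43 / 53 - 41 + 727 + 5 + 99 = 41913 / 53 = 790.81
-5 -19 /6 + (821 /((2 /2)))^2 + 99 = 4044791 /6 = 674131.83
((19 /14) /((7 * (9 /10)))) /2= 95 /882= 0.11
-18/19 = -0.95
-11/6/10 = -11/60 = -0.18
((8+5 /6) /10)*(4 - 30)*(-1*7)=4823 /30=160.77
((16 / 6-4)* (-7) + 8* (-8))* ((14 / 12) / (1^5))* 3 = -191.33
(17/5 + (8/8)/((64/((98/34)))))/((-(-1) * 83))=18741/451520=0.04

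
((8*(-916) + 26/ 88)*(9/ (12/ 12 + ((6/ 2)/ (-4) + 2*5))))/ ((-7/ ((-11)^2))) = 31919481/ 287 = 111217.70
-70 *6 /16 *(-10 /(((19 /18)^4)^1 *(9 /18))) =55112400 /130321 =422.90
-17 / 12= -1.42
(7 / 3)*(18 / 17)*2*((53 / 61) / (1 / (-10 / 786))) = -7420 / 135847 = -0.05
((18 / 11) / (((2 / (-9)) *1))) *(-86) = 6966 / 11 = 633.27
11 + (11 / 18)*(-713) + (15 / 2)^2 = -13265 / 36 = -368.47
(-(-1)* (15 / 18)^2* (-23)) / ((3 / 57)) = -10925 / 36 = -303.47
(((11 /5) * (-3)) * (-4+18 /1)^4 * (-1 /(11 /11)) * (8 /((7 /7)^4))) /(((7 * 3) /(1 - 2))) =-482944 /5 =-96588.80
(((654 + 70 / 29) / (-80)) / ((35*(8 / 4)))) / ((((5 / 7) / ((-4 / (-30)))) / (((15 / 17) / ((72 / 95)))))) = -90421 / 3549600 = -0.03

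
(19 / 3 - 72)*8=-1576 / 3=-525.33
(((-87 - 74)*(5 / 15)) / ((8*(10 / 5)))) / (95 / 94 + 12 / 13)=-98371 / 56712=-1.73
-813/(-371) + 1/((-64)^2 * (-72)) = 239763085/109412352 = 2.19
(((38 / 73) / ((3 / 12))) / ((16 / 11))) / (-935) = -19 / 12410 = -0.00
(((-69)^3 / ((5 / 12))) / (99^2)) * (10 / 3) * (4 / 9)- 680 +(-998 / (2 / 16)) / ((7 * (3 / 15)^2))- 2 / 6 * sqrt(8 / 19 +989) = -670369528 / 22869- sqrt(357181) / 57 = -29323.95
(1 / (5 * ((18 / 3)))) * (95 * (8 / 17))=76 / 51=1.49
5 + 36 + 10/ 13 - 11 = 400/ 13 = 30.77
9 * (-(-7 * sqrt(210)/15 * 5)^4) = -11764900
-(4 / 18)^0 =-1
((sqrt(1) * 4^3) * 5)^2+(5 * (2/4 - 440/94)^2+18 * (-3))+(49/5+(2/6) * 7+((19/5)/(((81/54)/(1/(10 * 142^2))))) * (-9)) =85559195770999/835167675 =102445.53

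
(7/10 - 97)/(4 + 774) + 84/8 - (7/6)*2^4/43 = 9978103/1003620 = 9.94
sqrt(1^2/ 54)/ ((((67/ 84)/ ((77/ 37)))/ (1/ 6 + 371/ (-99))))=-34741 * sqrt(6)/ 66933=-1.27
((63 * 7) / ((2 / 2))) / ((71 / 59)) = 26019 / 71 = 366.46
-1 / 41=-0.02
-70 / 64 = -35 / 32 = -1.09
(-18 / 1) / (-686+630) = 9 / 28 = 0.32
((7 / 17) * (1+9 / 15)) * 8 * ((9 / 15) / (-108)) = -112 / 3825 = -0.03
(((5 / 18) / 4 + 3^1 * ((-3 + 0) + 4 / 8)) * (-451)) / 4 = 241285 / 288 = 837.80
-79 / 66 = -1.20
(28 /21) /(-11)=-4 /33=-0.12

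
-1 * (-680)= 680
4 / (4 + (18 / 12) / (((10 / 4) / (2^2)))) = 5 / 8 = 0.62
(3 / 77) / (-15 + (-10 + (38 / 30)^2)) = -675 / 405328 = -0.00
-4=-4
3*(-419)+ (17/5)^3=-152212/125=-1217.70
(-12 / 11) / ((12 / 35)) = -35 / 11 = -3.18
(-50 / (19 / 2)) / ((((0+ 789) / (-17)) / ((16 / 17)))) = 1600 / 14991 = 0.11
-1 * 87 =-87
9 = 9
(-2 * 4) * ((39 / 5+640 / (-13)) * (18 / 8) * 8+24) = 375312 / 65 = 5774.03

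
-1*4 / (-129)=4 / 129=0.03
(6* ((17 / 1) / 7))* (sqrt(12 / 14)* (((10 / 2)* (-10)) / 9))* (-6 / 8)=425* sqrt(42) / 49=56.21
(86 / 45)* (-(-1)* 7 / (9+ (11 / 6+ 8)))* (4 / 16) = 301 / 1695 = 0.18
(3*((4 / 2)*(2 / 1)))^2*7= 1008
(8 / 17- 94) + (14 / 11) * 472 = 94846 / 187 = 507.20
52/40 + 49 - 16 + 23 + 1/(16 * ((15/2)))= 57.31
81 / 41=1.98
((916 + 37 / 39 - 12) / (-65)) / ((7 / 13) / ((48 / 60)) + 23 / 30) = -141172 / 14599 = -9.67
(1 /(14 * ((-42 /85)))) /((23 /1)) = -85 /13524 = -0.01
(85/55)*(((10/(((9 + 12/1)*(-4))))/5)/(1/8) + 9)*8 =25160/231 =108.92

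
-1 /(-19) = 1 /19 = 0.05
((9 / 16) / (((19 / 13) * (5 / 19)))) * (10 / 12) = 39 / 32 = 1.22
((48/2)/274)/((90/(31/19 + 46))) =0.05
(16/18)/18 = 4/81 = 0.05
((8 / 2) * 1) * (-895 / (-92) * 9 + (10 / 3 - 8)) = 22877 / 69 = 331.55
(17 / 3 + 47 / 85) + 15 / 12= 7.47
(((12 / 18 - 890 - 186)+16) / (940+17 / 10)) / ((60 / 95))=-150955 / 84753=-1.78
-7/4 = -1.75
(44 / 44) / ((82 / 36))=0.44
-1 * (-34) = 34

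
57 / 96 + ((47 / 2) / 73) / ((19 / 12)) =35377 / 44384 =0.80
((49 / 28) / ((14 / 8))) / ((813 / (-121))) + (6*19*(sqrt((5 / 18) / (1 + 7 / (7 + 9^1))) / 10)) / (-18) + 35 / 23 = 25672 / 18699 - 19*sqrt(230) / 1035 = 1.09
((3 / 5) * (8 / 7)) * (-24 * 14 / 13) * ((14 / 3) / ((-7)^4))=-768 / 22295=-0.03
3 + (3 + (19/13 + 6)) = 175/13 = 13.46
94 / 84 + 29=1265 / 42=30.12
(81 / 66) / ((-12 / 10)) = -45 / 44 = -1.02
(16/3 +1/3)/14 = 17/42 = 0.40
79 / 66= 1.20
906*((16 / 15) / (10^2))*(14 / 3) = 16912 / 375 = 45.10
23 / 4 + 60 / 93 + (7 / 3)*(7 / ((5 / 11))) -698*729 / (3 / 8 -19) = 7583299879 / 277140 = 27362.70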